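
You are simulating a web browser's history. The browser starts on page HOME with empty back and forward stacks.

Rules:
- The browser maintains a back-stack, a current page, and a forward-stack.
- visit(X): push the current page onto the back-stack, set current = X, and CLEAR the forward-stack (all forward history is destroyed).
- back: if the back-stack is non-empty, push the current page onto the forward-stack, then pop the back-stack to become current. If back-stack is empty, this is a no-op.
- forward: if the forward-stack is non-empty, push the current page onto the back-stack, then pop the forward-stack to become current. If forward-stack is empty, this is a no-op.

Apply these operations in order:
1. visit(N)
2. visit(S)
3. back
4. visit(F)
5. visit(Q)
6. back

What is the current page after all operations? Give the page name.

Answer: F

Derivation:
After 1 (visit(N)): cur=N back=1 fwd=0
After 2 (visit(S)): cur=S back=2 fwd=0
After 3 (back): cur=N back=1 fwd=1
After 4 (visit(F)): cur=F back=2 fwd=0
After 5 (visit(Q)): cur=Q back=3 fwd=0
After 6 (back): cur=F back=2 fwd=1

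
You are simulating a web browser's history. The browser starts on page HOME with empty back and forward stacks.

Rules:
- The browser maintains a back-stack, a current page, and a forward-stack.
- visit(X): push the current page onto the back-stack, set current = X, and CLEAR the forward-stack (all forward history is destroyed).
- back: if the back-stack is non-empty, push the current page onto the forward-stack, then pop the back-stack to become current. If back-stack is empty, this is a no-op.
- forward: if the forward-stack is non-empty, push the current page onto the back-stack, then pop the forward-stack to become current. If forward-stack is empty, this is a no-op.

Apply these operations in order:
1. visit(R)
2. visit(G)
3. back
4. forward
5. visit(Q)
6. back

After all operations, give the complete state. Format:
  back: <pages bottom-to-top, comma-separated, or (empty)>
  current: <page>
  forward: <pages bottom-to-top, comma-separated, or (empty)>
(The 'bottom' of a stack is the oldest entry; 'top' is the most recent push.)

After 1 (visit(R)): cur=R back=1 fwd=0
After 2 (visit(G)): cur=G back=2 fwd=0
After 3 (back): cur=R back=1 fwd=1
After 4 (forward): cur=G back=2 fwd=0
After 5 (visit(Q)): cur=Q back=3 fwd=0
After 6 (back): cur=G back=2 fwd=1

Answer: back: HOME,R
current: G
forward: Q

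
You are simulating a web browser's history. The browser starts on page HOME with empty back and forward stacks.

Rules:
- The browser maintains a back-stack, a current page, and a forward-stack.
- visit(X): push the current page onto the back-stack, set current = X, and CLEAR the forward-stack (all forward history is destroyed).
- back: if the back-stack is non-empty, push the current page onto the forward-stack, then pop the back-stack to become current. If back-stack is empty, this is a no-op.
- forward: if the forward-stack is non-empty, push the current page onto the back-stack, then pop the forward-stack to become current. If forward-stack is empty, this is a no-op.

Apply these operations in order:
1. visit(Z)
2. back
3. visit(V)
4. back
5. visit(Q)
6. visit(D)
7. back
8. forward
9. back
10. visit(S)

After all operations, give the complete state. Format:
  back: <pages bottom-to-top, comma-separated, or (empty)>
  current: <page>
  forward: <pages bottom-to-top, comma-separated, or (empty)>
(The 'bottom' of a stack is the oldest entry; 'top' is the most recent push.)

Answer: back: HOME,Q
current: S
forward: (empty)

Derivation:
After 1 (visit(Z)): cur=Z back=1 fwd=0
After 2 (back): cur=HOME back=0 fwd=1
After 3 (visit(V)): cur=V back=1 fwd=0
After 4 (back): cur=HOME back=0 fwd=1
After 5 (visit(Q)): cur=Q back=1 fwd=0
After 6 (visit(D)): cur=D back=2 fwd=0
After 7 (back): cur=Q back=1 fwd=1
After 8 (forward): cur=D back=2 fwd=0
After 9 (back): cur=Q back=1 fwd=1
After 10 (visit(S)): cur=S back=2 fwd=0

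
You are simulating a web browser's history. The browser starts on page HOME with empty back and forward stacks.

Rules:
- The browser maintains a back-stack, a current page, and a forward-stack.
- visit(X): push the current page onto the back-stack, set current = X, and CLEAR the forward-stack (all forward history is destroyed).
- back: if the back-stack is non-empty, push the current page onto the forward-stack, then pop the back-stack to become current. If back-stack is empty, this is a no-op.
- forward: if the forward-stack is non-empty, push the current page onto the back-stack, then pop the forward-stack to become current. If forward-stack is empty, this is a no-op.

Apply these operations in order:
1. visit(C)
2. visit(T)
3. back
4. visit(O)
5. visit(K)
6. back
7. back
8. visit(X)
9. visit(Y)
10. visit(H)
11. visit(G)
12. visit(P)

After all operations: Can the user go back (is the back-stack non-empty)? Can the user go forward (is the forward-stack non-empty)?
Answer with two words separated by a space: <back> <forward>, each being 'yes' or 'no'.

After 1 (visit(C)): cur=C back=1 fwd=0
After 2 (visit(T)): cur=T back=2 fwd=0
After 3 (back): cur=C back=1 fwd=1
After 4 (visit(O)): cur=O back=2 fwd=0
After 5 (visit(K)): cur=K back=3 fwd=0
After 6 (back): cur=O back=2 fwd=1
After 7 (back): cur=C back=1 fwd=2
After 8 (visit(X)): cur=X back=2 fwd=0
After 9 (visit(Y)): cur=Y back=3 fwd=0
After 10 (visit(H)): cur=H back=4 fwd=0
After 11 (visit(G)): cur=G back=5 fwd=0
After 12 (visit(P)): cur=P back=6 fwd=0

Answer: yes no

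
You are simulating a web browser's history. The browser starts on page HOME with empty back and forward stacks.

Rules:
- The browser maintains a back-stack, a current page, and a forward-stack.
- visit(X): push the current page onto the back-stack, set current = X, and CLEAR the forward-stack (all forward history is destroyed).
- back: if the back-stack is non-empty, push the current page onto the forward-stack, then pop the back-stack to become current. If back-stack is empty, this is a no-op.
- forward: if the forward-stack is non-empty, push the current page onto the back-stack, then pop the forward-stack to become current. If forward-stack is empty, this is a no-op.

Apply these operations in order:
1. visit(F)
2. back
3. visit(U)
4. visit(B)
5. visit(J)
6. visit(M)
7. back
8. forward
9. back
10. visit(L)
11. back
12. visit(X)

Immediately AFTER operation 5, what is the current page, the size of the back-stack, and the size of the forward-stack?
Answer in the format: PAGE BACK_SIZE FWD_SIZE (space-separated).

After 1 (visit(F)): cur=F back=1 fwd=0
After 2 (back): cur=HOME back=0 fwd=1
After 3 (visit(U)): cur=U back=1 fwd=0
After 4 (visit(B)): cur=B back=2 fwd=0
After 5 (visit(J)): cur=J back=3 fwd=0

J 3 0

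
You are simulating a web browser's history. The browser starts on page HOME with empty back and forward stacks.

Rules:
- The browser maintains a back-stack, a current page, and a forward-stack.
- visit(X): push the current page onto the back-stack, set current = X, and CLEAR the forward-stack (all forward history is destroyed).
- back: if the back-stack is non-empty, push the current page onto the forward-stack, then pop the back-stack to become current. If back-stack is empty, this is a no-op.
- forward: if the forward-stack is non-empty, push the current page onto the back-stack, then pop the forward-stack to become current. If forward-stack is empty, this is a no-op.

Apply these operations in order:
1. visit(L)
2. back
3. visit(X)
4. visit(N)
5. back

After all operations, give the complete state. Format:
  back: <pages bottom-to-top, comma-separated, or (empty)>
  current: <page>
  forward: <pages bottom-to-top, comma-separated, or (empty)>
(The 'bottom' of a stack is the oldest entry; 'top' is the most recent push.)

After 1 (visit(L)): cur=L back=1 fwd=0
After 2 (back): cur=HOME back=0 fwd=1
After 3 (visit(X)): cur=X back=1 fwd=0
After 4 (visit(N)): cur=N back=2 fwd=0
After 5 (back): cur=X back=1 fwd=1

Answer: back: HOME
current: X
forward: N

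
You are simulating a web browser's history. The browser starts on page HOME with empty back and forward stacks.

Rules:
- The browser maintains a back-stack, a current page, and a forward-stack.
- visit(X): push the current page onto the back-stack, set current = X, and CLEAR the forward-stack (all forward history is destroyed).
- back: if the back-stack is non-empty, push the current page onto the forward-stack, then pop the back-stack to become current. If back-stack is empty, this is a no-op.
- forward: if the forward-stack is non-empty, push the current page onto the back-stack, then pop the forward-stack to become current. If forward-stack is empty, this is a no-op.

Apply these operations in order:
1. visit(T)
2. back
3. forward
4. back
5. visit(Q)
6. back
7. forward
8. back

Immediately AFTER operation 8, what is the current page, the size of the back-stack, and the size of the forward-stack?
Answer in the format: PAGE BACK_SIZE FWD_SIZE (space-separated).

After 1 (visit(T)): cur=T back=1 fwd=0
After 2 (back): cur=HOME back=0 fwd=1
After 3 (forward): cur=T back=1 fwd=0
After 4 (back): cur=HOME back=0 fwd=1
After 5 (visit(Q)): cur=Q back=1 fwd=0
After 6 (back): cur=HOME back=0 fwd=1
After 7 (forward): cur=Q back=1 fwd=0
After 8 (back): cur=HOME back=0 fwd=1

HOME 0 1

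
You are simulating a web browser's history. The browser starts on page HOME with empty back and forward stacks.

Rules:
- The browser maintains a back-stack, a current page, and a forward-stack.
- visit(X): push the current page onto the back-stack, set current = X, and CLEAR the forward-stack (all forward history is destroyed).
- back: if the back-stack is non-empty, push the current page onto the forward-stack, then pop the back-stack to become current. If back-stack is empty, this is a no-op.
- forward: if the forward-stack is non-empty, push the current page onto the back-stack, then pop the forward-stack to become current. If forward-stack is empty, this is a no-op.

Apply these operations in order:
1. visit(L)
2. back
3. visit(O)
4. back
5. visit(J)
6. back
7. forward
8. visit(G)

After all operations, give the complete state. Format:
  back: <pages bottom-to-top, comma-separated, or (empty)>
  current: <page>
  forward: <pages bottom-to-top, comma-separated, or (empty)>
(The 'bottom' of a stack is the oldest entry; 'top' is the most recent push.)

Answer: back: HOME,J
current: G
forward: (empty)

Derivation:
After 1 (visit(L)): cur=L back=1 fwd=0
After 2 (back): cur=HOME back=0 fwd=1
After 3 (visit(O)): cur=O back=1 fwd=0
After 4 (back): cur=HOME back=0 fwd=1
After 5 (visit(J)): cur=J back=1 fwd=0
After 6 (back): cur=HOME back=0 fwd=1
After 7 (forward): cur=J back=1 fwd=0
After 8 (visit(G)): cur=G back=2 fwd=0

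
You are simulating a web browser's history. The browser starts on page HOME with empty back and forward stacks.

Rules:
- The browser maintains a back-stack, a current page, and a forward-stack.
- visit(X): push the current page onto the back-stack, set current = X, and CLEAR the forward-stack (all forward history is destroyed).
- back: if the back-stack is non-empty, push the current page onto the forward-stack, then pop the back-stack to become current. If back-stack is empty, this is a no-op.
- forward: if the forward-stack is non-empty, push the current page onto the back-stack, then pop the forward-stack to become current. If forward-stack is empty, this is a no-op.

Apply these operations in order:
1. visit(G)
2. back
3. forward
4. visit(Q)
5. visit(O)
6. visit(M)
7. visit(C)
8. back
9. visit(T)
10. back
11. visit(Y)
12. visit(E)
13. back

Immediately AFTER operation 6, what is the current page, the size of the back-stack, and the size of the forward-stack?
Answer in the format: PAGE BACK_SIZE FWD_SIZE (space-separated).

After 1 (visit(G)): cur=G back=1 fwd=0
After 2 (back): cur=HOME back=0 fwd=1
After 3 (forward): cur=G back=1 fwd=0
After 4 (visit(Q)): cur=Q back=2 fwd=0
After 5 (visit(O)): cur=O back=3 fwd=0
After 6 (visit(M)): cur=M back=4 fwd=0

M 4 0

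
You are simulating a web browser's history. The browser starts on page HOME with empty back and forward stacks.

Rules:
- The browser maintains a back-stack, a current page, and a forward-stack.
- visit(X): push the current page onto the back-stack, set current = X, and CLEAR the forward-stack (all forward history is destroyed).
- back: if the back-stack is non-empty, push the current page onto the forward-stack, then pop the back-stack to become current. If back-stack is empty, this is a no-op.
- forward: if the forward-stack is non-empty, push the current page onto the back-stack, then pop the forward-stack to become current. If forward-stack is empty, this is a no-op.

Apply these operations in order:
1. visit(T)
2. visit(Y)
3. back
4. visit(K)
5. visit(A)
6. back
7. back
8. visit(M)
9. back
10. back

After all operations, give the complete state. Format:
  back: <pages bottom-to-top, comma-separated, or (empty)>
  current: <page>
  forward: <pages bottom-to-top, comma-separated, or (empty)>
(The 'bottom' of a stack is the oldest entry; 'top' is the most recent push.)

Answer: back: (empty)
current: HOME
forward: M,T

Derivation:
After 1 (visit(T)): cur=T back=1 fwd=0
After 2 (visit(Y)): cur=Y back=2 fwd=0
After 3 (back): cur=T back=1 fwd=1
After 4 (visit(K)): cur=K back=2 fwd=0
After 5 (visit(A)): cur=A back=3 fwd=0
After 6 (back): cur=K back=2 fwd=1
After 7 (back): cur=T back=1 fwd=2
After 8 (visit(M)): cur=M back=2 fwd=0
After 9 (back): cur=T back=1 fwd=1
After 10 (back): cur=HOME back=0 fwd=2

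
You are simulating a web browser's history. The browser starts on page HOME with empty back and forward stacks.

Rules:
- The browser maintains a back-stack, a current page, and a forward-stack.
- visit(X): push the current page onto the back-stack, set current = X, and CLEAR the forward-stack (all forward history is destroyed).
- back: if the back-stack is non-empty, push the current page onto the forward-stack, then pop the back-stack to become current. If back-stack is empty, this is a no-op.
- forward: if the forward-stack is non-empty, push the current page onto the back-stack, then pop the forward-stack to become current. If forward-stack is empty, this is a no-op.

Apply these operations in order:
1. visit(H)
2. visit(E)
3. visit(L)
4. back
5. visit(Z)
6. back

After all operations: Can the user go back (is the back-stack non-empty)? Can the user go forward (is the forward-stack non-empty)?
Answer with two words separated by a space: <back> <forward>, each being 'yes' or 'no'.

After 1 (visit(H)): cur=H back=1 fwd=0
After 2 (visit(E)): cur=E back=2 fwd=0
After 3 (visit(L)): cur=L back=3 fwd=0
After 4 (back): cur=E back=2 fwd=1
After 5 (visit(Z)): cur=Z back=3 fwd=0
After 6 (back): cur=E back=2 fwd=1

Answer: yes yes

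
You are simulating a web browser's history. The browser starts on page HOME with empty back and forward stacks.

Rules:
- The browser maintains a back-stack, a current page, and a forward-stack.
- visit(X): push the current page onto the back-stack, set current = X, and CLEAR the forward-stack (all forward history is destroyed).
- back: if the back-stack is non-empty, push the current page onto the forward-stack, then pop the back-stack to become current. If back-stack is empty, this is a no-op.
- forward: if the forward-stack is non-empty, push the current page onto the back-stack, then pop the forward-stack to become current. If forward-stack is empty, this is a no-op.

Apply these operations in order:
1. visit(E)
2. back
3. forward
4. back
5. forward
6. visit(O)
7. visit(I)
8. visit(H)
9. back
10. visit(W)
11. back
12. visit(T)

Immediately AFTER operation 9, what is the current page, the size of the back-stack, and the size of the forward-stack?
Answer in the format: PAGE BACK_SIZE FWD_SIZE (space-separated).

After 1 (visit(E)): cur=E back=1 fwd=0
After 2 (back): cur=HOME back=0 fwd=1
After 3 (forward): cur=E back=1 fwd=0
After 4 (back): cur=HOME back=0 fwd=1
After 5 (forward): cur=E back=1 fwd=0
After 6 (visit(O)): cur=O back=2 fwd=0
After 7 (visit(I)): cur=I back=3 fwd=0
After 8 (visit(H)): cur=H back=4 fwd=0
After 9 (back): cur=I back=3 fwd=1

I 3 1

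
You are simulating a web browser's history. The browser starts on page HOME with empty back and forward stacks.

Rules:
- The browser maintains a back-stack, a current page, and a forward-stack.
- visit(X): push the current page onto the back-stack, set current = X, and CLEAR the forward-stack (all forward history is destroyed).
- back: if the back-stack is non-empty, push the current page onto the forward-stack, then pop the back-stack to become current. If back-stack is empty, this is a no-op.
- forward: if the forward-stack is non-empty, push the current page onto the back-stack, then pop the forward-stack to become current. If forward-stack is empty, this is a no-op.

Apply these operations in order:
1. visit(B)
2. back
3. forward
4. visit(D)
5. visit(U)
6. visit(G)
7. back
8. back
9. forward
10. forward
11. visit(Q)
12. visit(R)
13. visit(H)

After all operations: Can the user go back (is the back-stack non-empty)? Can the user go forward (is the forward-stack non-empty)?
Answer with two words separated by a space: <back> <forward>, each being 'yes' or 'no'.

After 1 (visit(B)): cur=B back=1 fwd=0
After 2 (back): cur=HOME back=0 fwd=1
After 3 (forward): cur=B back=1 fwd=0
After 4 (visit(D)): cur=D back=2 fwd=0
After 5 (visit(U)): cur=U back=3 fwd=0
After 6 (visit(G)): cur=G back=4 fwd=0
After 7 (back): cur=U back=3 fwd=1
After 8 (back): cur=D back=2 fwd=2
After 9 (forward): cur=U back=3 fwd=1
After 10 (forward): cur=G back=4 fwd=0
After 11 (visit(Q)): cur=Q back=5 fwd=0
After 12 (visit(R)): cur=R back=6 fwd=0
After 13 (visit(H)): cur=H back=7 fwd=0

Answer: yes no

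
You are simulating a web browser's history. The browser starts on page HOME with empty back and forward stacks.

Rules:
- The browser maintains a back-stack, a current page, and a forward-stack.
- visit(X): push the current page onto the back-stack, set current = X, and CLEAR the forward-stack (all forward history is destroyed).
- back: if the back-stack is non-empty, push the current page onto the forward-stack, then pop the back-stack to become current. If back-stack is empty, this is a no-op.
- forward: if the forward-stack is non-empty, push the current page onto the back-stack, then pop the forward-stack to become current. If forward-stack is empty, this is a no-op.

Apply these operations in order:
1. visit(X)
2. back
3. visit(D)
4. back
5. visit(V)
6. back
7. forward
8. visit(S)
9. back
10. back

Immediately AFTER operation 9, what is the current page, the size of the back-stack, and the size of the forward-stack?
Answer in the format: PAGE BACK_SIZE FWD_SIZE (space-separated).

After 1 (visit(X)): cur=X back=1 fwd=0
After 2 (back): cur=HOME back=0 fwd=1
After 3 (visit(D)): cur=D back=1 fwd=0
After 4 (back): cur=HOME back=0 fwd=1
After 5 (visit(V)): cur=V back=1 fwd=0
After 6 (back): cur=HOME back=0 fwd=1
After 7 (forward): cur=V back=1 fwd=0
After 8 (visit(S)): cur=S back=2 fwd=0
After 9 (back): cur=V back=1 fwd=1

V 1 1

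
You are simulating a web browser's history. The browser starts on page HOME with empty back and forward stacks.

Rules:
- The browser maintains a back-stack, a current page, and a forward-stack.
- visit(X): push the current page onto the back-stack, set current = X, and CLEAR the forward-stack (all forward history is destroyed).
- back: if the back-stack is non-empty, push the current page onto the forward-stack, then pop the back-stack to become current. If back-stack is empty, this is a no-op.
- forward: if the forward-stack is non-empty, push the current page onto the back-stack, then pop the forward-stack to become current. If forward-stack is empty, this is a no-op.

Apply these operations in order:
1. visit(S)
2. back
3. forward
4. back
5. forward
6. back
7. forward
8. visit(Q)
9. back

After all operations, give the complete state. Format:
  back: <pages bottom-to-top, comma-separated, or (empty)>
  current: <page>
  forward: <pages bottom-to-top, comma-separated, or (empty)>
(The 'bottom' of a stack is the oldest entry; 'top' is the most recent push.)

Answer: back: HOME
current: S
forward: Q

Derivation:
After 1 (visit(S)): cur=S back=1 fwd=0
After 2 (back): cur=HOME back=0 fwd=1
After 3 (forward): cur=S back=1 fwd=0
After 4 (back): cur=HOME back=0 fwd=1
After 5 (forward): cur=S back=1 fwd=0
After 6 (back): cur=HOME back=0 fwd=1
After 7 (forward): cur=S back=1 fwd=0
After 8 (visit(Q)): cur=Q back=2 fwd=0
After 9 (back): cur=S back=1 fwd=1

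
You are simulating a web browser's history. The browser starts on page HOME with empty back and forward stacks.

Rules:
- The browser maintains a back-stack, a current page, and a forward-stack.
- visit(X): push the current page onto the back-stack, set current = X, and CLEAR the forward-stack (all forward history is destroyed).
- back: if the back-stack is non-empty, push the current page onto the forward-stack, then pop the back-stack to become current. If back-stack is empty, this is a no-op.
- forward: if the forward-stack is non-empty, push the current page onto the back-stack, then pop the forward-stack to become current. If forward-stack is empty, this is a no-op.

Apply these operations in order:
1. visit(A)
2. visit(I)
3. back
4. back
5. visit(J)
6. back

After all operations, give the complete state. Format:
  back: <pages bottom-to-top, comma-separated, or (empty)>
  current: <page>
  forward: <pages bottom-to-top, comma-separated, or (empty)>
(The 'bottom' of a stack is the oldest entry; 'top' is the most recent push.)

After 1 (visit(A)): cur=A back=1 fwd=0
After 2 (visit(I)): cur=I back=2 fwd=0
After 3 (back): cur=A back=1 fwd=1
After 4 (back): cur=HOME back=0 fwd=2
After 5 (visit(J)): cur=J back=1 fwd=0
After 6 (back): cur=HOME back=0 fwd=1

Answer: back: (empty)
current: HOME
forward: J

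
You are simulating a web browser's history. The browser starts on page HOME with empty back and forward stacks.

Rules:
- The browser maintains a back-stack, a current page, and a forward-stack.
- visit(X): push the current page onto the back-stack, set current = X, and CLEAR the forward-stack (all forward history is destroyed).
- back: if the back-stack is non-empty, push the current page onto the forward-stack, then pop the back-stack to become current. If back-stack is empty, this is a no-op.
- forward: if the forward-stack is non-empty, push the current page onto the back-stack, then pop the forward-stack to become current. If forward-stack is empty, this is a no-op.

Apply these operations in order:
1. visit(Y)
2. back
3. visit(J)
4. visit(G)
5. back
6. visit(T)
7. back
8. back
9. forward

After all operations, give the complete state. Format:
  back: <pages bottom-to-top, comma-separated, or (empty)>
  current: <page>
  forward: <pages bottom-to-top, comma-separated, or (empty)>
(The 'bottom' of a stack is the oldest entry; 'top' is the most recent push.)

After 1 (visit(Y)): cur=Y back=1 fwd=0
After 2 (back): cur=HOME back=0 fwd=1
After 3 (visit(J)): cur=J back=1 fwd=0
After 4 (visit(G)): cur=G back=2 fwd=0
After 5 (back): cur=J back=1 fwd=1
After 6 (visit(T)): cur=T back=2 fwd=0
After 7 (back): cur=J back=1 fwd=1
After 8 (back): cur=HOME back=0 fwd=2
After 9 (forward): cur=J back=1 fwd=1

Answer: back: HOME
current: J
forward: T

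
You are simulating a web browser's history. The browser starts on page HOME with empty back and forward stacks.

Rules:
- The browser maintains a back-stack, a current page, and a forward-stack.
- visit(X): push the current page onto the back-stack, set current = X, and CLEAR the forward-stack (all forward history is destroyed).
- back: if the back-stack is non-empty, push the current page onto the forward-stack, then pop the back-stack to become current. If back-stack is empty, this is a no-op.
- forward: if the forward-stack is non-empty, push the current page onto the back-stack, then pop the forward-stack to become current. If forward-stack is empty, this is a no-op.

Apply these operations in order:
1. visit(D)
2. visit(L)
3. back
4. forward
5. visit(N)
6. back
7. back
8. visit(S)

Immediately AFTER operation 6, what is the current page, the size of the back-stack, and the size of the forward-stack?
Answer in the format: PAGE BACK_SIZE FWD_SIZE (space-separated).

After 1 (visit(D)): cur=D back=1 fwd=0
After 2 (visit(L)): cur=L back=2 fwd=0
After 3 (back): cur=D back=1 fwd=1
After 4 (forward): cur=L back=2 fwd=0
After 5 (visit(N)): cur=N back=3 fwd=0
After 6 (back): cur=L back=2 fwd=1

L 2 1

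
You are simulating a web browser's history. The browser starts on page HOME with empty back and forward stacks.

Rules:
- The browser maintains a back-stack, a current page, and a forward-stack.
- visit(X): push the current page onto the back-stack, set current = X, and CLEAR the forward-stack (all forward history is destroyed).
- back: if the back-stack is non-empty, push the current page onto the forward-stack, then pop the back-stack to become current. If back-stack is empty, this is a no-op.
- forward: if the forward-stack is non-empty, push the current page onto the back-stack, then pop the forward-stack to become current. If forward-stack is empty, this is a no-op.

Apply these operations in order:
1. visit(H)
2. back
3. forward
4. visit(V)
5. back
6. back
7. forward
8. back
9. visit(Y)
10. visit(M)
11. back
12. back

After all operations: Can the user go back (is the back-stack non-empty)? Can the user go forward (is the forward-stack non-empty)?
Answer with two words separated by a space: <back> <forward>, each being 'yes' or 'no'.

After 1 (visit(H)): cur=H back=1 fwd=0
After 2 (back): cur=HOME back=0 fwd=1
After 3 (forward): cur=H back=1 fwd=0
After 4 (visit(V)): cur=V back=2 fwd=0
After 5 (back): cur=H back=1 fwd=1
After 6 (back): cur=HOME back=0 fwd=2
After 7 (forward): cur=H back=1 fwd=1
After 8 (back): cur=HOME back=0 fwd=2
After 9 (visit(Y)): cur=Y back=1 fwd=0
After 10 (visit(M)): cur=M back=2 fwd=0
After 11 (back): cur=Y back=1 fwd=1
After 12 (back): cur=HOME back=0 fwd=2

Answer: no yes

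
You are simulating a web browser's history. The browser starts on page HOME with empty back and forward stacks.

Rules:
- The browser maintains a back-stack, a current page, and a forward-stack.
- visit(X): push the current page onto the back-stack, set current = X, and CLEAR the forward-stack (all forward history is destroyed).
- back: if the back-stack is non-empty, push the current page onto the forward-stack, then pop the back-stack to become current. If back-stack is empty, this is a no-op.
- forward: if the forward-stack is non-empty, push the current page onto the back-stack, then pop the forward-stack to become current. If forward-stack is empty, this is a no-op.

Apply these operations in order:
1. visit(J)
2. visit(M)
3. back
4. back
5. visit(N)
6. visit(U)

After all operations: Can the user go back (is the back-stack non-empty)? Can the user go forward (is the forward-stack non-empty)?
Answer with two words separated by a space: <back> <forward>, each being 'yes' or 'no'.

After 1 (visit(J)): cur=J back=1 fwd=0
After 2 (visit(M)): cur=M back=2 fwd=0
After 3 (back): cur=J back=1 fwd=1
After 4 (back): cur=HOME back=0 fwd=2
After 5 (visit(N)): cur=N back=1 fwd=0
After 6 (visit(U)): cur=U back=2 fwd=0

Answer: yes no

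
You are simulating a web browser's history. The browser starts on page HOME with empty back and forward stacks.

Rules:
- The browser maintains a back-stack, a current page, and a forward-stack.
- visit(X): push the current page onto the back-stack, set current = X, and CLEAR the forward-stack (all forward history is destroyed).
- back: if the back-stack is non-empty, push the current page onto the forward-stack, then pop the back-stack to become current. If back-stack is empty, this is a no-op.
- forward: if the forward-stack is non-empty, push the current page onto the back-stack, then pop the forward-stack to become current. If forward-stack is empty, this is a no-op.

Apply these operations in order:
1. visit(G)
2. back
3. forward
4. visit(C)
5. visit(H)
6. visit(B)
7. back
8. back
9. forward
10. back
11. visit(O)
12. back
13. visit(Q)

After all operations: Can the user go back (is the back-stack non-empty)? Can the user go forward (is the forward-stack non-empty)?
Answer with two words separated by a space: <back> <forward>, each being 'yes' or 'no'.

After 1 (visit(G)): cur=G back=1 fwd=0
After 2 (back): cur=HOME back=0 fwd=1
After 3 (forward): cur=G back=1 fwd=0
After 4 (visit(C)): cur=C back=2 fwd=0
After 5 (visit(H)): cur=H back=3 fwd=0
After 6 (visit(B)): cur=B back=4 fwd=0
After 7 (back): cur=H back=3 fwd=1
After 8 (back): cur=C back=2 fwd=2
After 9 (forward): cur=H back=3 fwd=1
After 10 (back): cur=C back=2 fwd=2
After 11 (visit(O)): cur=O back=3 fwd=0
After 12 (back): cur=C back=2 fwd=1
After 13 (visit(Q)): cur=Q back=3 fwd=0

Answer: yes no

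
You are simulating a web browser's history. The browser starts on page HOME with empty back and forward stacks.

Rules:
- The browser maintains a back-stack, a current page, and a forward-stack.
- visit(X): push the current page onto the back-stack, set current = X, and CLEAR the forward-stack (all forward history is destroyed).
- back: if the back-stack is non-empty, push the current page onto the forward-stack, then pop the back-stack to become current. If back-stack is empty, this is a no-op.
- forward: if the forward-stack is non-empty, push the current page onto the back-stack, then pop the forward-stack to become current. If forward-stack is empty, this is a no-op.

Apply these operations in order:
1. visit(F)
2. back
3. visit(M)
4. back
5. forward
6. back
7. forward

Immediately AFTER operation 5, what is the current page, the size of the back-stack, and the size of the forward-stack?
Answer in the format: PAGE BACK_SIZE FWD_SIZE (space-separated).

After 1 (visit(F)): cur=F back=1 fwd=0
After 2 (back): cur=HOME back=0 fwd=1
After 3 (visit(M)): cur=M back=1 fwd=0
After 4 (back): cur=HOME back=0 fwd=1
After 5 (forward): cur=M back=1 fwd=0

M 1 0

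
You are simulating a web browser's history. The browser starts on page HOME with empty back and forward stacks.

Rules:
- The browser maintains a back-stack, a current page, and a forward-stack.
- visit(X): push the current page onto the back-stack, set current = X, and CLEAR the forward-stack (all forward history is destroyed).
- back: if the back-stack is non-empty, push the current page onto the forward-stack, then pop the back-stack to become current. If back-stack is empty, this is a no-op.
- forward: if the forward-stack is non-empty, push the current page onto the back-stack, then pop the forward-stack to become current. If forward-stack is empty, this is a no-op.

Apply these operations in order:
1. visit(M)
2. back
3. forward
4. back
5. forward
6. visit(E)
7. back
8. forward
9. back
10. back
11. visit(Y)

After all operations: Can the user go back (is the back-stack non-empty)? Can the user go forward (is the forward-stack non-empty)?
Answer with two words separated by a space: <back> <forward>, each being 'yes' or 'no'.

Answer: yes no

Derivation:
After 1 (visit(M)): cur=M back=1 fwd=0
After 2 (back): cur=HOME back=0 fwd=1
After 3 (forward): cur=M back=1 fwd=0
After 4 (back): cur=HOME back=0 fwd=1
After 5 (forward): cur=M back=1 fwd=0
After 6 (visit(E)): cur=E back=2 fwd=0
After 7 (back): cur=M back=1 fwd=1
After 8 (forward): cur=E back=2 fwd=0
After 9 (back): cur=M back=1 fwd=1
After 10 (back): cur=HOME back=0 fwd=2
After 11 (visit(Y)): cur=Y back=1 fwd=0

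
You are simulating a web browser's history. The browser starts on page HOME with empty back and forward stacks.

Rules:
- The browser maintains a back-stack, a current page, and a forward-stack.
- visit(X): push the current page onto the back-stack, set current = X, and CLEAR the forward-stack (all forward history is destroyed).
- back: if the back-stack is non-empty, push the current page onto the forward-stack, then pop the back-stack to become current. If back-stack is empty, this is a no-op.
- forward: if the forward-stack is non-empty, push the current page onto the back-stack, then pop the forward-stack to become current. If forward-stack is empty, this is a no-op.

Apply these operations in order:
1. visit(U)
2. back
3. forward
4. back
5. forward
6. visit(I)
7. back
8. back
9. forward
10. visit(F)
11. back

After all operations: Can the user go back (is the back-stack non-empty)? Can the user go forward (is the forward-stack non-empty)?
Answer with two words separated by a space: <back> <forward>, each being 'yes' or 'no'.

Answer: yes yes

Derivation:
After 1 (visit(U)): cur=U back=1 fwd=0
After 2 (back): cur=HOME back=0 fwd=1
After 3 (forward): cur=U back=1 fwd=0
After 4 (back): cur=HOME back=0 fwd=1
After 5 (forward): cur=U back=1 fwd=0
After 6 (visit(I)): cur=I back=2 fwd=0
After 7 (back): cur=U back=1 fwd=1
After 8 (back): cur=HOME back=0 fwd=2
After 9 (forward): cur=U back=1 fwd=1
After 10 (visit(F)): cur=F back=2 fwd=0
After 11 (back): cur=U back=1 fwd=1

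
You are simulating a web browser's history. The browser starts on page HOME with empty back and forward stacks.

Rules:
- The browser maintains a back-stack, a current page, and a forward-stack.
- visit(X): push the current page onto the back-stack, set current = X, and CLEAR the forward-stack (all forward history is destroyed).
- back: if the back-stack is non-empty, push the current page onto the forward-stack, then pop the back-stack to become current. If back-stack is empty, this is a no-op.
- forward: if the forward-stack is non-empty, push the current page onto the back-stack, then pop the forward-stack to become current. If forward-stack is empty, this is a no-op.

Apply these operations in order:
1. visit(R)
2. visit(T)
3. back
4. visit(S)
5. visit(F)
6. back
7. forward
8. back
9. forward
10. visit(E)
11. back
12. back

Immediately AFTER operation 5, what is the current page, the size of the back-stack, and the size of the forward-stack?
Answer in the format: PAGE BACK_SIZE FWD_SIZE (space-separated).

After 1 (visit(R)): cur=R back=1 fwd=0
After 2 (visit(T)): cur=T back=2 fwd=0
After 3 (back): cur=R back=1 fwd=1
After 4 (visit(S)): cur=S back=2 fwd=0
After 5 (visit(F)): cur=F back=3 fwd=0

F 3 0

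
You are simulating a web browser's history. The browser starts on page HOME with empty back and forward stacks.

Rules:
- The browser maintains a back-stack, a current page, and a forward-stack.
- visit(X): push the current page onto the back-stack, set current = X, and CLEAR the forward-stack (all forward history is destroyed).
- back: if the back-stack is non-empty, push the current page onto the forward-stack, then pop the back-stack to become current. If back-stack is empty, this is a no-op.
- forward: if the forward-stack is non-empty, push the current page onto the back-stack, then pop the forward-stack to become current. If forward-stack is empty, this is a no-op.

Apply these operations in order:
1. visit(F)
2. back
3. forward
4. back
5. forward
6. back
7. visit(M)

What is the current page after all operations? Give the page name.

Answer: M

Derivation:
After 1 (visit(F)): cur=F back=1 fwd=0
After 2 (back): cur=HOME back=0 fwd=1
After 3 (forward): cur=F back=1 fwd=0
After 4 (back): cur=HOME back=0 fwd=1
After 5 (forward): cur=F back=1 fwd=0
After 6 (back): cur=HOME back=0 fwd=1
After 7 (visit(M)): cur=M back=1 fwd=0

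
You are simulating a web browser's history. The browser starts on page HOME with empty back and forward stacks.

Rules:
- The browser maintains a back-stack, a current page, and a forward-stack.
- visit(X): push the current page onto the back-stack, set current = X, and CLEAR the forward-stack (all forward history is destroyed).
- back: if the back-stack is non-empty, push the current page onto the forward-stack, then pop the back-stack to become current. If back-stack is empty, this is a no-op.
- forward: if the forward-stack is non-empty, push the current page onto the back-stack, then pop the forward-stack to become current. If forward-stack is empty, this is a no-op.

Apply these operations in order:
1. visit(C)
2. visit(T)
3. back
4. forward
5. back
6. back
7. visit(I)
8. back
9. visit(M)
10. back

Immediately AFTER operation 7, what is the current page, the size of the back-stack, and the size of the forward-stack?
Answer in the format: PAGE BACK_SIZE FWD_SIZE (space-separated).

After 1 (visit(C)): cur=C back=1 fwd=0
After 2 (visit(T)): cur=T back=2 fwd=0
After 3 (back): cur=C back=1 fwd=1
After 4 (forward): cur=T back=2 fwd=0
After 5 (back): cur=C back=1 fwd=1
After 6 (back): cur=HOME back=0 fwd=2
After 7 (visit(I)): cur=I back=1 fwd=0

I 1 0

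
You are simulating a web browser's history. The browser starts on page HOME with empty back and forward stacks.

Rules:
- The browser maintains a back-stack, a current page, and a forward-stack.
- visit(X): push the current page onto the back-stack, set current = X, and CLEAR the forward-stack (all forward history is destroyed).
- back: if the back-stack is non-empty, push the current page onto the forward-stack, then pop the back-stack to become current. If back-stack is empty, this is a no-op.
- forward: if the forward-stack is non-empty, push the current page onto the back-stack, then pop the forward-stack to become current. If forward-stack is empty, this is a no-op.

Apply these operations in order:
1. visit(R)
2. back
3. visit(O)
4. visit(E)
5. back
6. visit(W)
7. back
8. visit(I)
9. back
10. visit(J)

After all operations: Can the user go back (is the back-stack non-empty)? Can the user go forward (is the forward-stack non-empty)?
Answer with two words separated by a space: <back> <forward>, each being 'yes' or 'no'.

After 1 (visit(R)): cur=R back=1 fwd=0
After 2 (back): cur=HOME back=0 fwd=1
After 3 (visit(O)): cur=O back=1 fwd=0
After 4 (visit(E)): cur=E back=2 fwd=0
After 5 (back): cur=O back=1 fwd=1
After 6 (visit(W)): cur=W back=2 fwd=0
After 7 (back): cur=O back=1 fwd=1
After 8 (visit(I)): cur=I back=2 fwd=0
After 9 (back): cur=O back=1 fwd=1
After 10 (visit(J)): cur=J back=2 fwd=0

Answer: yes no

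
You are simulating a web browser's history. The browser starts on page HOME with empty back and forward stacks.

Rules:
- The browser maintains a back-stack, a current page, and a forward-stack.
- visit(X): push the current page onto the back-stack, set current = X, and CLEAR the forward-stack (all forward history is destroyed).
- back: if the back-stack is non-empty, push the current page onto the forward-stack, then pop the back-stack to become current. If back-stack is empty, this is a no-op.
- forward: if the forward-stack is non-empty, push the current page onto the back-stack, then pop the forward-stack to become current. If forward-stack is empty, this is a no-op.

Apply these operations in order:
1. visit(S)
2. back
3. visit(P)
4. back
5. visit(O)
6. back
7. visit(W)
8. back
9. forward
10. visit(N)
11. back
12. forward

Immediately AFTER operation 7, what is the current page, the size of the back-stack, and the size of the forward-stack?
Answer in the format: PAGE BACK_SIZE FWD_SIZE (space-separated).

After 1 (visit(S)): cur=S back=1 fwd=0
After 2 (back): cur=HOME back=0 fwd=1
After 3 (visit(P)): cur=P back=1 fwd=0
After 4 (back): cur=HOME back=0 fwd=1
After 5 (visit(O)): cur=O back=1 fwd=0
After 6 (back): cur=HOME back=0 fwd=1
After 7 (visit(W)): cur=W back=1 fwd=0

W 1 0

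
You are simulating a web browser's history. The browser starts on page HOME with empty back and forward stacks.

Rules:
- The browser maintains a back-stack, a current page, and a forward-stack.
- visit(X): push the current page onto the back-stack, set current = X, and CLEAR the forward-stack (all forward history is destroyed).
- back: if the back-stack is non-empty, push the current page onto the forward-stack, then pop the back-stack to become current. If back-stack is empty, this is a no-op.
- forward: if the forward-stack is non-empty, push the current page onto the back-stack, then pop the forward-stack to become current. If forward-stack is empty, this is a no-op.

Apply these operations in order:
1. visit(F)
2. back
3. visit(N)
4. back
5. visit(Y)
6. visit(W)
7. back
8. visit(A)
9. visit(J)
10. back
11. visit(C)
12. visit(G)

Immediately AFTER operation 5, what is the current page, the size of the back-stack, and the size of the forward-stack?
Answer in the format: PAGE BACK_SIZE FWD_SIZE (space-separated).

After 1 (visit(F)): cur=F back=1 fwd=0
After 2 (back): cur=HOME back=0 fwd=1
After 3 (visit(N)): cur=N back=1 fwd=0
After 4 (back): cur=HOME back=0 fwd=1
After 5 (visit(Y)): cur=Y back=1 fwd=0

Y 1 0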